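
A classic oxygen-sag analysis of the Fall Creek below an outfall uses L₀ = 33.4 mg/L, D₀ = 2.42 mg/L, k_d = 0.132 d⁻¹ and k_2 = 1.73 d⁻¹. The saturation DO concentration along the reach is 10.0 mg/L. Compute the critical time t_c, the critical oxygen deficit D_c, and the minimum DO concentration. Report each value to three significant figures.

t_c ≈ 0.298 d; D_c ≈ 2.45 mg/L; min DO ≈ 7.55 mg/L

With k_2/k_d = 13.11 and 1 − D₀(k_2−k_d)/(k_d L₀) = 0.1229,
t_c = ln(13.11 × 0.1229) / (1.73 − 0.132) = ln(1.610) / 1.598 = 0.4763/1.598 = 0.2981 d.
L(t_c) = L₀ e^(−k_d t_c) = 33.4 × 0.9614 = 32.11 mg/L, and at the critical point k_2 D_c = k_d L, so D_c = (0.132/1.73) × 32.11 = 2.450 mg/L.
Minimum DO = C_s − D_c = 10.0 − 2.450 = 7.550 mg/L.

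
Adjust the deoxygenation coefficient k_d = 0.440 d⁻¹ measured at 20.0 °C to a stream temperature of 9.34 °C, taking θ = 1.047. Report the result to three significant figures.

k_d(T₂) = k_d(T₁) · θ^(T₂−T₁) = 0.440 × 1.047^(9.34−20.0)
= 0.440 × 1.047^-10.7 = 0.440 × 0.6129 = 0.2697 d⁻¹.

k_d ≈ 0.270 d⁻¹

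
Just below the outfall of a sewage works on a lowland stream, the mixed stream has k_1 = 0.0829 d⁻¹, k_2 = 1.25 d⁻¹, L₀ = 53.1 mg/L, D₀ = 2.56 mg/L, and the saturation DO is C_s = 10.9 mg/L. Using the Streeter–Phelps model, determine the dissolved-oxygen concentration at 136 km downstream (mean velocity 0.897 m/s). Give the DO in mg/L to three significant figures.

Travel time t = x/v = 136 km / (0.897 m/s) = 136000 m / 0.897 m/s = 151600 s = 1.755 d.
k_1 L₀/(k_2−k_1) = 0.0829×53.1/(1.25−0.0829) = 4.402/1.167 = 3.772 mg/L.
e^(−k_1 t) = e^(−0.0829×1.755) = 0.8646; e^(−k_2 t) = e^(−1.25×1.755) = 0.1115.
D = 3.772 × (0.8646 − 0.1115) + 2.56 × 0.1115 = 2.840 + 0.2855 = 3.126 mg/L.
DO = C_s − D = 10.9 − 3.126 = 7.774 mg/L.

DO ≈ 7.77 mg/L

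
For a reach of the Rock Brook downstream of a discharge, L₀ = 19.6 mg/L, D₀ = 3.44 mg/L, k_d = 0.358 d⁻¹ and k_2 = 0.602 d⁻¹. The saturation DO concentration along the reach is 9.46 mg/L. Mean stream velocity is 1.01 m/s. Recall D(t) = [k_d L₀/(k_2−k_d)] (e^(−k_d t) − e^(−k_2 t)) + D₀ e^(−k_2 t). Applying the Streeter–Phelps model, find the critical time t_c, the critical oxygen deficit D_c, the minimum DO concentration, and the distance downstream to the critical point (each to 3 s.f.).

With k_2/k_d = 1.682 and 1 − D₀(k_2−k_d)/(k_d L₀) = 0.8804,
t_c = ln(1.682 × 0.8804) / (0.602 − 0.358) = ln(1.480) / 0.2440 = 0.3923/0.2440 = 1.608 d.
D_c = (k_d/k_2) L₀ e^(−k_d t_c) = (0.358/0.602) × 19.6 × e^(−0.358×1.608) = 0.5947 × 19.6 × 0.5624 = 6.555 mg/L.
Minimum DO = C_s − D_c = 9.46 − 6.555 = 2.905 mg/L.
x_c = v t_c = 1.01 m/s × 1.608 d × 86400 s/d = 140300 m ≈ 140 km.

t_c ≈ 1.61 d; D_c ≈ 6.55 mg/L; min DO ≈ 2.91 mg/L; x_c ≈ 140 km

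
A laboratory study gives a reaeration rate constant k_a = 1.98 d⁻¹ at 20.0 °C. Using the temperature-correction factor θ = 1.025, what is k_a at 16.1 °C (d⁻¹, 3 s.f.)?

k_a ≈ 1.80 d⁻¹

k_a(T₂) = k_a(T₁) · θ^(T₂−T₁) = 1.98 × 1.025^(16.1−20.0)
= 1.98 × 1.025^-3.90 = 1.98 × 0.9082 = 1.798 d⁻¹.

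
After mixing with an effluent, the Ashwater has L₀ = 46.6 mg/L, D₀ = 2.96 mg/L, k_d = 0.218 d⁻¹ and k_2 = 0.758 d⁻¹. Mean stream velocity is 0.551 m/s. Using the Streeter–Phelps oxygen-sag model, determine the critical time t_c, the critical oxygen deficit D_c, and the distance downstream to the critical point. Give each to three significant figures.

t_c ≈ 1.99 d; D_c ≈ 8.68 mg/L; x_c ≈ 94.8 km

At the critical point dD/dt = 0, so k_d L₀ e^(−k_d t) = k_2 D. Substituting D(t) from the Streeter–Phelps equation and solving for t gives
t_c = ln[(k_2/k_d)(1 − D₀(k_2−k_d)/(k_d L₀))] / (k_2−k_d).
Here k_2−k_d = 0.5400 d⁻¹ and 1 − D₀(k_2−k_d)/(k_d L₀) = 1 − 2.96×0.5400/(0.218×46.6) = 0.8427, so
t_c = ln(3.477 × 0.8427) / 0.5400 = 1.075 / 0.5400 = 1.991 d.
L(t_c) = L₀ e^(−k_d t_c) = 46.6 × 0.6479 = 30.19 mg/L, and at the critical point k_2 D_c = k_d L, so D_c = (0.218/0.758) × 30.19 = 8.684 mg/L.
x_c = v t_c = 0.551 m/s × 1.991 d × 86400 s/d = 94770 m ≈ 94.8 km.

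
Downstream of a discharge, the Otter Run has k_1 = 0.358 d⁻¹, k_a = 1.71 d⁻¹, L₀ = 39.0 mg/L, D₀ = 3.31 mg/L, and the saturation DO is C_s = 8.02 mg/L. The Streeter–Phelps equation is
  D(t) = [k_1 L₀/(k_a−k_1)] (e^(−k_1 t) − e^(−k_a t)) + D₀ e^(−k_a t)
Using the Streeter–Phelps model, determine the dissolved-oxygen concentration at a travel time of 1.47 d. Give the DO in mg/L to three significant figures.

k_1 L₀/(k_a−k_1) = 0.358×39.0/(1.71−0.358) = 13.96/1.352 = 10.33 mg/L.
e^(−k_1 t) = e^(−0.358×1.470) = 0.5908; e^(−k_a t) = e^(−1.71×1.470) = 0.08097.
D = 10.33 × (0.5908 − 0.08097) + 3.31 × 0.08097 = 5.265 + 0.2680 = 5.533 mg/L.
DO = C_s − D = 8.02 − 5.533 = 2.487 mg/L.

DO ≈ 2.49 mg/L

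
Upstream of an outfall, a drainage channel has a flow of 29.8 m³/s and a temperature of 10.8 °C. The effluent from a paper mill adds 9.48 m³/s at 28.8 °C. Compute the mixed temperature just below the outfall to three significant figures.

Flow-weighted mixing: C = (Q_r C_r + Q_w C_w)/(Q_r + Q_w)
= (29.8×10.8 + 9.48×28.8)/(29.8 + 9.48) = 594.9/39.28 = 15.14 °C.

15.1 °C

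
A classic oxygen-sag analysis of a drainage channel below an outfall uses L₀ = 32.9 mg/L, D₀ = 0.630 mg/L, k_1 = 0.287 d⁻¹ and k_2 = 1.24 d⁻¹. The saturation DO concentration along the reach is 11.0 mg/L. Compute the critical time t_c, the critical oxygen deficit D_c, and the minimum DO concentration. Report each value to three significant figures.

At the critical point dD/dt = 0, so k_1 L₀ e^(−k_1 t) = k_2 D. Substituting D(t) from the Streeter–Phelps equation and solving for t gives
t_c = ln[(k_2/k_1)(1 − D₀(k_2−k_1)/(k_1 L₀))] / (k_2−k_1).
Here k_2−k_1 = 0.9530 d⁻¹ and 1 − D₀(k_2−k_1)/(k_1 L₀) = 1 − 0.630×0.9530/(0.287×32.9) = 0.9364, so
t_c = ln(4.321 × 0.9364) / 0.9530 = 1.398 / 0.9530 = 1.467 d.
D_c = (k_1/k_2) L₀ e^(−k_1 t_c) = (0.287/1.24) × 32.9 × e^(−0.287×1.467) = 0.2315 × 32.9 × 0.6564 = 4.999 mg/L.
Minimum DO = C_s − D_c = 11.0 − 4.999 = 6.001 mg/L.

t_c ≈ 1.47 d; D_c ≈ 5.00 mg/L; min DO ≈ 6.00 mg/L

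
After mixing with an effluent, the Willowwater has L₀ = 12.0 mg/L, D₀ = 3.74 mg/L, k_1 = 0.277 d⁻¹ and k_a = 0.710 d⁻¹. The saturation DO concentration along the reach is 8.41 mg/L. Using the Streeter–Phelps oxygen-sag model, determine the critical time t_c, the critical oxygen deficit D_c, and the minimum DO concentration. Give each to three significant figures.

t_c ≈ 0.631 d; D_c ≈ 3.93 mg/L; min DO ≈ 4.48 mg/L

At the critical point dD/dt = 0, so k_1 L₀ e^(−k_1 t) = k_a D. Substituting D(t) from the Streeter–Phelps equation and solving for t gives
t_c = ln[(k_a/k_1)(1 − D₀(k_a−k_1)/(k_1 L₀))] / (k_a−k_1).
Here k_a−k_1 = 0.4330 d⁻¹ and 1 − D₀(k_a−k_1)/(k_1 L₀) = 1 − 3.74×0.4330/(0.277×12.0) = 0.5128, so
t_c = ln(2.563 × 0.5128) / 0.4330 = 0.2734 / 0.4330 = 0.6314 d.
L(t_c) = L₀ e^(−k_1 t_c) = 12.0 × 0.8395 = 10.07 mg/L, and at the critical point k_a D_c = k_1 L, so D_c = (0.277/0.710) × 10.07 = 3.930 mg/L.
Minimum DO = C_s − D_c = 8.41 − 3.930 = 4.480 mg/L.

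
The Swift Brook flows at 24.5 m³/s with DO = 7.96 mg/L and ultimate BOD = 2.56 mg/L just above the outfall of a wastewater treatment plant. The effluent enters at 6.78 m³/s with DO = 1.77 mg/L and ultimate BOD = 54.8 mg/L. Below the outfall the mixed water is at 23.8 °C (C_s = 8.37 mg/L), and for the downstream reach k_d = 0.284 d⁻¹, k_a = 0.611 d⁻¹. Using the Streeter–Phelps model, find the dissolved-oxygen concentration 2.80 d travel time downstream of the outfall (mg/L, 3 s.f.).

Mixed DO = (24.5×7.96 + 6.78×1.77)/(24.5+6.78) = 207.0/31.28 = 6.618 mg/L.
Mixed L₀ = (24.5×2.56 + 6.78×54.8)/(31.28) = 434.3/31.28 = 13.88 mg/L.
Initial deficit D₀ = C_s − DO₀ = 8.37 − 6.618 = 1.752 mg/L.
D(2.80) = [0.284×13.88/(0.611−0.284)](e^(−0.284×2.80) − e^(−0.611×2.80)) + 1.752 e^(−0.611×2.80)
= 12.06 × (0.4515 − 0.1807) + 1.752 × 0.1807 = 3.581 mg/L.
DO = 8.37 − 3.581 = 4.789 mg/L.

DO ≈ 4.79 mg/L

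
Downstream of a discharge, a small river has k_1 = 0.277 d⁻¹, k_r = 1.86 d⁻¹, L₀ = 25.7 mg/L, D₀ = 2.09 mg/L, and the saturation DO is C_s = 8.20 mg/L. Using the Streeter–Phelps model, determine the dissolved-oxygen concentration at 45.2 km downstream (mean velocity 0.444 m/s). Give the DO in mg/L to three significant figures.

Travel time t = x/v = 45.2 km / (0.444 m/s) = 45200 m / 0.444 m/s = 101800 s = 1.178 d.
k_1 L₀/(k_r−k_1) = 0.277×25.7/(1.86−0.277) = 7.119/1.583 = 4.497 mg/L.
e^(−k_1 t) = e^(−0.277×1.178) = 0.7215; e^(−k_r t) = e^(−1.86×1.178) = 0.1117.
D = 4.497 × (0.7215 − 0.1117) + 2.09 × 0.1117 = 2.742 + 0.2335 = 2.976 mg/L.
DO = C_s − D = 8.20 − 2.976 = 5.224 mg/L.

DO ≈ 5.22 mg/L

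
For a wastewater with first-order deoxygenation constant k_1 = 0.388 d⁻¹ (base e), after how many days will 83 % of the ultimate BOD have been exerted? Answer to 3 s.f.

y/L₀ = 1 − e^(−k_1 t) = 0.83 ⇒ e^(−k_1 t) = 0.170
t = −ln(0.170) / 0.388 = 1.772 / 0.388 = 4.567 d.

t ≈ 4.57 d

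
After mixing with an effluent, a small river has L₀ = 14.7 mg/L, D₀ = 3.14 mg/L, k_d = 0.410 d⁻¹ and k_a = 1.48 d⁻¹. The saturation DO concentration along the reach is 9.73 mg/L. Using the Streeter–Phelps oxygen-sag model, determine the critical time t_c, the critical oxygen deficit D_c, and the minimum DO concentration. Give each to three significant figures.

At the critical point dD/dt = 0, so k_d L₀ e^(−k_d t) = k_a D. Substituting D(t) from the Streeter–Phelps equation and solving for t gives
t_c = ln[(k_a/k_d)(1 − D₀(k_a−k_d)/(k_d L₀))] / (k_a−k_d).
Here k_a−k_d = 1.070 d⁻¹ and 1 − D₀(k_a−k_d)/(k_d L₀) = 1 − 3.14×1.070/(0.410×14.7) = 0.4425, so
t_c = ln(3.610 × 0.4425) / 1.070 = 0.4684 / 1.070 = 0.4378 d.
D_c = (k_d/k_a) L₀ e^(−k_d t_c) = (0.410/1.48) × 14.7 × e^(−0.410×0.4378) = 0.2770 × 14.7 × 0.8357 = 3.403 mg/L.
Minimum DO = C_s − D_c = 9.73 − 3.403 = 6.327 mg/L.

t_c ≈ 0.438 d; D_c ≈ 3.40 mg/L; min DO ≈ 6.33 mg/L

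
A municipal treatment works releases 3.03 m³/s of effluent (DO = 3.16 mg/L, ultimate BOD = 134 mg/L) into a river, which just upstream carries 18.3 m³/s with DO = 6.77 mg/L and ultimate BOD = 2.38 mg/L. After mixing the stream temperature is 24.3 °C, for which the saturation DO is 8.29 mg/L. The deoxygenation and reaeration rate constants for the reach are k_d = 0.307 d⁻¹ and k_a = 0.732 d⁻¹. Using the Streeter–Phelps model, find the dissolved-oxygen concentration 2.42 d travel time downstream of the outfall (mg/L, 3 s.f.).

Mixed DO = (18.3×6.77 + 3.03×3.16)/(18.3+3.03) = 133.5/21.33 = 6.257 mg/L.
Mixed L₀ = (18.3×2.38 + 3.03×134)/(21.33) = 449.6/21.33 = 21.08 mg/L.
Initial deficit D₀ = C_s − DO₀ = 8.29 − 6.257 = 2.033 mg/L.
D(2.42) = [0.307×21.08/(0.732−0.307)](e^(−0.307×2.42) − e^(−0.732×2.42)) + 2.033 e^(−0.732×2.42)
= 15.23 × (0.4757 − 0.1701) + 2.033 × 0.1701 = 4.999 mg/L.
DO = 8.29 − 4.999 = 3.291 mg/L.

DO ≈ 3.29 mg/L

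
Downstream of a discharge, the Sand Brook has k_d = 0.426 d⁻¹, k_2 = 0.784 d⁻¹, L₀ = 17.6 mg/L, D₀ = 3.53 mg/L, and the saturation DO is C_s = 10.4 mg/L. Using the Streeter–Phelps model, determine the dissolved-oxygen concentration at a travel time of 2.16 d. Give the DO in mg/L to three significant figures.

k_d L₀/(k_2−k_d) = 0.426×17.6/(0.784−0.426) = 7.498/0.3580 = 20.94 mg/L.
e^(−k_d t) = e^(−0.426×2.160) = 0.3985; e^(−k_2 t) = e^(−0.784×2.160) = 0.1839.
D = 20.94 × (0.3985 − 0.1839) + 3.53 × 0.1839 = 4.494 + 0.6491 = 5.143 mg/L.
DO = C_s − D = 10.4 − 5.143 = 5.257 mg/L.

DO ≈ 5.26 mg/L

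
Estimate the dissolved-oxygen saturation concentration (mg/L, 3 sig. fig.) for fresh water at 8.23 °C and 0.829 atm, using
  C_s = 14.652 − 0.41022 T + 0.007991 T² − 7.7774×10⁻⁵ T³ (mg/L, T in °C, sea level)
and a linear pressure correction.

At sea level: C_s = 14.652 − 0.41022×8.23 + 0.007991×8.23² − 7.7774×10⁻⁵×8.23³ = 11.77 mg/L.
Pressure correction: C_s' = 11.77 × 0.829 = 9.760 mg/L.

C_s ≈ 9.76 mg/L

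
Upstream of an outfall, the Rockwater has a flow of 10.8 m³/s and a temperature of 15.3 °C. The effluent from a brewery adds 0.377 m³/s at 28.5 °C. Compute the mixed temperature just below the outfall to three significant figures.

15.7 °C

Flow-weighted mixing: C = (Q_r C_r + Q_w C_w)/(Q_r + Q_w)
= (10.8×15.3 + 0.377×28.5)/(10.8 + 0.377) = 176.0/11.18 = 15.75 °C.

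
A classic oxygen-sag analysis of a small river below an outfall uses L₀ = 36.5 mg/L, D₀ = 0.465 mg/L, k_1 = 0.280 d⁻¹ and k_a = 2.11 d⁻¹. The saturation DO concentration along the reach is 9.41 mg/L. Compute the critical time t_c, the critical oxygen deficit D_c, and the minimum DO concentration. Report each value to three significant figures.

t_c ≈ 1.06 d; D_c ≈ 3.60 mg/L; min DO ≈ 5.81 mg/L

t_c = [1/(k_a−k_1)] ln[(k_a/k_1)(1 − D₀(k_a−k_1)/(k_1 L₀))]
= [1/(2.11−0.280)] ln[(2.11/0.280)(1 − 0.465×1.830/(0.280×36.5))]
= (1/1.830) ln[7.536 × 0.9167] = 0.5464 × ln(6.908) = 0.5464 × 1.933 = 1.056 d.
D_c = (k_1/k_a) L₀ e^(−k_1 t_c) = (0.280/2.11) × 36.5 × e^(−0.280×1.056) = 0.1327 × 36.5 × 0.7440 = 3.604 mg/L.
Minimum DO = C_s − D_c = 9.41 − 3.604 = 5.806 mg/L.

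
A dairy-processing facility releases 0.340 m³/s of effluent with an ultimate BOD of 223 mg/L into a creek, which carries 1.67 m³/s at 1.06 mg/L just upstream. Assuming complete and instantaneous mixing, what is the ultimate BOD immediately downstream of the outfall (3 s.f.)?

Flow-weighted mixing: C = (Q_r C_r + Q_w C_w)/(Q_r + Q_w)
= (1.67×1.06 + 0.340×223)/(1.67 + 0.340) = 77.59/2.010 = 38.60 mg/L.

38.6 mg/L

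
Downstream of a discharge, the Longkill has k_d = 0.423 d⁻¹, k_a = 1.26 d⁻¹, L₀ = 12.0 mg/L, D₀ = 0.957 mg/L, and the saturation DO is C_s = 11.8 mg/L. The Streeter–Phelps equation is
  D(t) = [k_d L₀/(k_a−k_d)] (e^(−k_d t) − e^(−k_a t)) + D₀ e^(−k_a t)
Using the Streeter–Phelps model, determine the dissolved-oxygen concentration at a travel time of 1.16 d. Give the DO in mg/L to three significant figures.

k_d L₀/(k_a−k_d) = 0.423×12.0/(1.26−0.423) = 5.076/0.8370 = 6.065 mg/L.
e^(−k_d t) = e^(−0.423×1.160) = 0.6122; e^(−k_a t) = e^(−1.26×1.160) = 0.2319.
D = 6.065 × (0.6122 − 0.2319) + 0.957 × 0.2319 = 2.307 + 0.2219 = 2.529 mg/L.
DO = C_s − D = 11.8 − 2.529 = 9.271 mg/L.

DO ≈ 9.27 mg/L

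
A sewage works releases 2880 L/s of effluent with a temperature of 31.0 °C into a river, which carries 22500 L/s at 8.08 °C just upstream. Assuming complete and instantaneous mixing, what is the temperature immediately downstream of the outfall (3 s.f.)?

Flow-weighted mixing: C = (Q_r C_r + Q_w C_w)/(Q_r + Q_w)
= (22500×8.08 + 2880×31.0)/(22500 + 2880) = 271100/25380 = 10.68 °C.

10.7 °C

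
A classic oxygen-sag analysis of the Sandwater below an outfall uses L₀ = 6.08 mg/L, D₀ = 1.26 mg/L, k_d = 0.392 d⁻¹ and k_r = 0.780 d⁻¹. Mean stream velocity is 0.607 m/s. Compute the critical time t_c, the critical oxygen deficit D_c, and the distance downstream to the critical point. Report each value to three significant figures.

t_c ≈ 1.18 d; D_c ≈ 1.92 mg/L; x_c ≈ 62.0 km

t_c = [1/(k_r−k_d)] ln[(k_r/k_d)(1 − D₀(k_r−k_d)/(k_d L₀))]
= [1/(0.780−0.392)] ln[(0.780/0.392)(1 − 1.26×0.3880/(0.392×6.08))]
= (1/0.3880) ln[1.990 × 0.7949] = 2.577 × ln(1.582) = 2.577 × 0.4585 = 1.182 d.
L(t_c) = L₀ e^(−k_d t_c) = 6.08 × 0.6293 = 3.826 mg/L, and at the critical point k_r D_c = k_d L, so D_c = (0.392/0.780) × 3.826 = 1.923 mg/L.
x_c = v t_c = 0.607 m/s × 1.182 d × 86400 s/d = 61970 m ≈ 62.0 km.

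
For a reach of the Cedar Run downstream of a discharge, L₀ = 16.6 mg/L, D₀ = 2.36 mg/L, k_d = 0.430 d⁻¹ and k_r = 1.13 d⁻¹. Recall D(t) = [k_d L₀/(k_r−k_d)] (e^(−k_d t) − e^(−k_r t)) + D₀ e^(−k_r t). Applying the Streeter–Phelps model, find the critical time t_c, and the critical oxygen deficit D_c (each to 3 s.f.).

t_c ≈ 1.00 d; D_c ≈ 4.10 mg/L

At the critical point dD/dt = 0, so k_d L₀ e^(−k_d t) = k_r D. Substituting D(t) from the Streeter–Phelps equation and solving for t gives
t_c = ln[(k_r/k_d)(1 − D₀(k_r−k_d)/(k_d L₀))] / (k_r−k_d).
Here k_r−k_d = 0.7000 d⁻¹ and 1 − D₀(k_r−k_d)/(k_d L₀) = 1 − 2.36×0.7000/(0.430×16.6) = 0.7686, so
t_c = ln(2.628 × 0.7686) / 0.7000 = 0.7030 / 0.7000 = 1.004 d.
D_c = (k_d/k_r) L₀ e^(−k_d t_c) = (0.430/1.13) × 16.6 × e^(−0.430×1.004) = 0.3805 × 16.6 × 0.6493 = 4.102 mg/L.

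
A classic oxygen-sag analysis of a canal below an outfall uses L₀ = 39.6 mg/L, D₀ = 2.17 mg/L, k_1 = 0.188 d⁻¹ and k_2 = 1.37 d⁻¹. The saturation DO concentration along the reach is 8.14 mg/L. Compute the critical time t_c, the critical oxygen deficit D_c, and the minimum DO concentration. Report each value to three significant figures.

t_c ≈ 1.32 d; D_c ≈ 4.24 mg/L; min DO ≈ 3.90 mg/L

t_c = [1/(k_2−k_1)] ln[(k_2/k_1)(1 − D₀(k_2−k_1)/(k_1 L₀))]
= [1/(1.37−0.188)] ln[(1.37/0.188)(1 − 2.17×1.182/(0.188×39.6))]
= (1/1.182) ln[7.287 × 0.6555] = 0.8460 × ln(4.777) = 0.8460 × 1.564 = 1.323 d.
L(t_c) = L₀ e^(−k_1 t_c) = 39.6 × 0.7798 = 30.88 mg/L, and at the critical point k_2 D_c = k_1 L, so D_c = (0.188/1.37) × 30.88 = 4.238 mg/L.
Minimum DO = C_s − D_c = 8.14 − 4.238 = 3.902 mg/L.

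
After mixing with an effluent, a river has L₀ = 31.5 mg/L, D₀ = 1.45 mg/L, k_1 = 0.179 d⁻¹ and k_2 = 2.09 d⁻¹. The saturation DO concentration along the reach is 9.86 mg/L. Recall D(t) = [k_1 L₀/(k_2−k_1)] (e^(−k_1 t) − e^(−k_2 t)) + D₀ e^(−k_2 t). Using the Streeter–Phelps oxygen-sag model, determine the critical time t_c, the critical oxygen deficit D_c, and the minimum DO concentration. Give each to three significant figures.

With k_2/k_1 = 11.68 and 1 − D₀(k_2−k_1)/(k_1 L₀) = 0.5086,
t_c = ln(11.68 × 0.5086) / (2.09 − 0.179) = ln(5.938) / 1.911 = 1.781/1.911 = 0.9322 d.
D_c = (k_1/k_2) L₀ e^(−k_1 t_c) = (0.179/2.09) × 31.5 × e^(−0.179×0.9322) = 0.08565 × 31.5 × 0.8463 = 2.283 mg/L.
Minimum DO = C_s − D_c = 9.86 − 2.283 = 7.577 mg/L.

t_c ≈ 0.932 d; D_c ≈ 2.28 mg/L; min DO ≈ 7.58 mg/L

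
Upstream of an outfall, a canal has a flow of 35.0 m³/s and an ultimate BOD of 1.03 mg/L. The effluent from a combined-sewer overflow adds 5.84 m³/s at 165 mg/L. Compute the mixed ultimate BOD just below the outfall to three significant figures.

Flow-weighted mixing: C = (Q_r C_r + Q_w C_w)/(Q_r + Q_w)
= (35.0×1.03 + 5.84×165)/(35.0 + 5.84) = 999.6/40.84 = 24.48 mg/L.

24.5 mg/L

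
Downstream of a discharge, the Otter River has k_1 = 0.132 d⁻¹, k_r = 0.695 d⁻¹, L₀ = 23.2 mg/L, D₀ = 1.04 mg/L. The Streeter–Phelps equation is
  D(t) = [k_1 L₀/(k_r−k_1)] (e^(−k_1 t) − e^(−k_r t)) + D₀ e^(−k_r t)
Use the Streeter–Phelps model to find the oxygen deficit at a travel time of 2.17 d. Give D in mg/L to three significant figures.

k_1 L₀/(k_r−k_1) = 0.132×23.2/(0.695−0.132) = 3.062/0.5630 = 5.439 mg/L.
e^(−k_1 t) = e^(−0.132×2.170) = 0.7509; e^(−k_r t) = e^(−0.695×2.170) = 0.2213.
D = 5.439 × (0.7509 − 0.2213) + 1.04 × 0.2213 = 2.881 + 0.2302 = 3.111 mg/L.

D ≈ 3.11 mg/L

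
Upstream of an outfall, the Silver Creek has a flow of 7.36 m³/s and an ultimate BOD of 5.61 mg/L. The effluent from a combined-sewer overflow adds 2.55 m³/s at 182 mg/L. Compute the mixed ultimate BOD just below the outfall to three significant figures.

Flow-weighted mixing: C = (Q_r C_r + Q_w C_w)/(Q_r + Q_w)
= (7.36×5.61 + 2.55×182)/(7.36 + 2.55) = 505.4/9.910 = 51.00 mg/L.

51.0 mg/L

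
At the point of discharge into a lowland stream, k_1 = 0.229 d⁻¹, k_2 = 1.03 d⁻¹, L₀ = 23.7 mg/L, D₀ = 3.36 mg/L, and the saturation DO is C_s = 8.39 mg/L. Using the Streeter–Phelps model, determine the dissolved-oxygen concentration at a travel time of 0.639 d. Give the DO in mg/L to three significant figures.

k_1 L₀/(k_2−k_1) = 0.229×23.7/(1.03−0.229) = 5.427/0.8010 = 6.776 mg/L.
e^(−k_1 t) = e^(−0.229×0.6390) = 0.8639; e^(−k_2 t) = e^(−1.03×0.6390) = 0.5178.
D = 6.776 × (0.8639 − 0.5178) + 3.36 × 0.5178 = 2.345 + 1.740 = 4.085 mg/L.
DO = C_s − D = 8.39 − 4.085 = 4.305 mg/L.

DO ≈ 4.31 mg/L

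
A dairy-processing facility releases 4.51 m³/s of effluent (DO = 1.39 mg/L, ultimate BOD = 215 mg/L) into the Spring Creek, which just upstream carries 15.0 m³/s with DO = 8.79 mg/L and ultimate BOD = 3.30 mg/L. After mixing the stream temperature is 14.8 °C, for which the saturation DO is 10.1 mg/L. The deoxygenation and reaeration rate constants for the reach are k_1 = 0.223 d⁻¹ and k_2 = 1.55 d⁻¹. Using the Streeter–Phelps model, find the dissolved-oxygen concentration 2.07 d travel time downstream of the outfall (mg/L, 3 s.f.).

DO ≈ 4.80 mg/L

Mixed DO = (15.0×8.79 + 4.51×1.39)/(15.0+4.51) = 138.1/19.51 = 7.079 mg/L.
Mixed L₀ = (15.0×3.30 + 4.51×215)/(19.51) = 1019/19.51 = 52.24 mg/L.
Initial deficit D₀ = C_s − DO₀ = 10.1 − 7.079 = 3.021 mg/L.
D(2.07) = [0.223×52.24/(1.55−0.223)](e^(−0.223×2.07) − e^(−1.55×2.07)) + 3.021 e^(−1.55×2.07)
= 8.778 × (0.6303 − 0.04042) + 3.021 × 0.04042 = 5.300 mg/L.
DO = 10.1 − 5.300 = 4.800 mg/L.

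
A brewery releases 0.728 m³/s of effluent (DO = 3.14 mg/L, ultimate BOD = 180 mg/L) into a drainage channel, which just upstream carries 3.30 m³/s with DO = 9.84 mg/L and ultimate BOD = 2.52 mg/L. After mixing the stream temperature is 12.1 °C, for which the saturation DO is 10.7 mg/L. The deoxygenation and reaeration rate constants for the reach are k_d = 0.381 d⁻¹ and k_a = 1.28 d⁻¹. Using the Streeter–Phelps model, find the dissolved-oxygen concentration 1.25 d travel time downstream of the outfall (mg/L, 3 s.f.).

DO ≈ 4.14 mg/L

Mixed DO = (3.30×9.84 + 0.728×3.14)/(3.30+0.728) = 34.76/4.028 = 8.629 mg/L.
Mixed L₀ = (3.30×2.52 + 0.728×180)/(4.028) = 139.4/4.028 = 34.60 mg/L.
Initial deficit D₀ = C_s − DO₀ = 10.7 − 8.629 = 2.071 mg/L.
D(1.25) = [0.381×34.60/(1.28−0.381)](e^(−0.381×1.25) − e^(−1.28×1.25)) + 2.071 e^(−1.28×1.25)
= 14.66 × (0.6211 − 0.2019) + 2.071 × 0.2019 = 6.565 mg/L.
DO = 10.7 − 6.565 = 4.135 mg/L.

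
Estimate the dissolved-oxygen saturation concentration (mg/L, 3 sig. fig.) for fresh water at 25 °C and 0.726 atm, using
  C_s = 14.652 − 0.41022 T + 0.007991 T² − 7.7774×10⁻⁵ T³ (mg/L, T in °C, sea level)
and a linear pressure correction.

C_s ≈ 5.94 mg/L

At sea level: C_s = 14.652 − 0.41022×25 + 0.007991×25² − 7.7774×10⁻⁵×25³ = 8.176 mg/L.
Pressure correction: C_s' = 8.176 × 0.726 = 5.936 mg/L.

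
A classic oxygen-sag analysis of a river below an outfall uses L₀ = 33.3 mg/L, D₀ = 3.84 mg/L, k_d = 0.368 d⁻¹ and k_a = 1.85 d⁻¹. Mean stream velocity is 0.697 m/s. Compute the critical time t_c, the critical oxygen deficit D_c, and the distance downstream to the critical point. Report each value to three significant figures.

t_c = [1/(k_a−k_d)] ln[(k_a/k_d)(1 − D₀(k_a−k_d)/(k_d L₀))]
= [1/(1.85−0.368)] ln[(1.85/0.368)(1 − 3.84×1.482/(0.368×33.3))]
= (1/1.482) ln[5.027 × 0.5356] = 0.6748 × ln(2.693) = 0.6748 × 0.9905 = 0.6684 d.
L(t_c) = L₀ e^(−k_d t_c) = 33.3 × 0.7820 = 26.04 mg/L, and at the critical point k_a D_c = k_d L, so D_c = (0.368/1.85) × 26.04 = 5.180 mg/L.
x_c = v t_c = 0.697 m/s × 0.6684 d × 86400 s/d = 40250 m ≈ 40.2 km.

t_c ≈ 0.668 d; D_c ≈ 5.18 mg/L; x_c ≈ 40.2 km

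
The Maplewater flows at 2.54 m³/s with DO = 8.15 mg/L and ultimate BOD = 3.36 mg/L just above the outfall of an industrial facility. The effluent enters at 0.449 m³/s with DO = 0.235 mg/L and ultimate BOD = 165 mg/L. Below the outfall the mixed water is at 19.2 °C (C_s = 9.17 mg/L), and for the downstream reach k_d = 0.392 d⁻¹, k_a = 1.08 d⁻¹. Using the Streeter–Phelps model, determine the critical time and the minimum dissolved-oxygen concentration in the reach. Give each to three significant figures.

Mixed DO = (2.54×8.15 + 0.449×0.235)/(2.54+0.449) = 20.81/2.989 = 6.961 mg/L.
Mixed L₀ = (2.54×3.36 + 0.449×165)/(2.989) = 82.62/2.989 = 27.64 mg/L.
Initial deficit D₀ = C_s − DO₀ = 9.17 − 6.961 = 2.209 mg/L.
t_c = (1/0.6880) ln[(1.08/0.392)(1 − 2.209×0.6880/(0.392×27.64))] = 1.453 × ln(2.369) = 1.253 d.
D_c = (0.392/1.08) × 27.64 × e^(−0.392×1.253) = 0.3630 × 27.64 × 0.6118 = 6.138 mg/L.
Minimum DO = 9.17 − 6.138 = 3.032 mg/L.

t_c ≈ 1.25 d; minimum DO ≈ 3.03 mg/L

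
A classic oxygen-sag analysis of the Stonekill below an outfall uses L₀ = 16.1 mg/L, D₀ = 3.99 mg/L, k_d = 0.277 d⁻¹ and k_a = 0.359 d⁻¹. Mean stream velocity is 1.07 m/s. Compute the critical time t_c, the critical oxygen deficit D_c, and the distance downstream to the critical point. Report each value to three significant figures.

With k_a/k_d = 1.296 and 1 − D₀(k_a−k_d)/(k_d L₀) = 0.9266,
t_c = ln(1.296 × 0.9266) / (0.359 − 0.277) = ln(1.201) / 0.08200 = 0.1831/0.08200 = 2.233 d.
L(t_c) = L₀ e^(−k_d t_c) = 16.1 × 0.5387 = 8.673 mg/L, and at the critical point k_a D_c = k_d L, so D_c = (0.277/0.359) × 8.673 = 6.692 mg/L.
x_c = v t_c = 1.07 m/s × 2.233 d × 86400 s/d = 206400 m ≈ 206 km.

t_c ≈ 2.23 d; D_c ≈ 6.69 mg/L; x_c ≈ 206 km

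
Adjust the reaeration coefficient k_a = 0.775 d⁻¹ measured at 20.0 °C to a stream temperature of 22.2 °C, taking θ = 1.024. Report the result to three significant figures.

k_a ≈ 0.817 d⁻¹

k_a(T₂) = k_a(T₁) · θ^(T₂−T₁) = 0.775 × 1.024^(22.2−20.0)
= 0.775 × 1.024^2.20 = 0.775 × 1.054 = 0.8165 d⁻¹.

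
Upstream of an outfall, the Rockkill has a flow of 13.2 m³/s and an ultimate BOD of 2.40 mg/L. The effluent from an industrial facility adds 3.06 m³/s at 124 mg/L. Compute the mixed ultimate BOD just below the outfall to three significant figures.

25.3 mg/L

Flow-weighted mixing: C = (Q_r C_r + Q_w C_w)/(Q_r + Q_w)
= (13.2×2.40 + 3.06×124)/(13.2 + 3.06) = 411.1/16.26 = 25.28 mg/L.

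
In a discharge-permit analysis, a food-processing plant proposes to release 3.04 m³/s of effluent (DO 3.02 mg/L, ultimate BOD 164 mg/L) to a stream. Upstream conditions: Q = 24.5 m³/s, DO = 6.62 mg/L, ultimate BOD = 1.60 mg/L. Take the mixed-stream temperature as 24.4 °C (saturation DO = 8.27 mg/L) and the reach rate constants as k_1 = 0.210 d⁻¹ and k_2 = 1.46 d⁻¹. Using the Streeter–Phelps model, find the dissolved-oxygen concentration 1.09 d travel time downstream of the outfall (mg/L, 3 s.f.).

Mixed DO = (24.5×6.62 + 3.04×3.02)/(24.5+3.04) = 171.4/27.54 = 6.223 mg/L.
Mixed L₀ = (24.5×1.60 + 3.04×164)/(27.54) = 537.8/27.54 = 19.53 mg/L.
Initial deficit D₀ = C_s − DO₀ = 8.27 − 6.223 = 2.047 mg/L.
D(1.09) = [0.210×19.53/(1.46−0.210)](e^(−0.210×1.09) − e^(−1.46×1.09)) + 2.047 e^(−1.46×1.09)
= 3.280 × (0.7954 − 0.2036) + 2.047 × 0.2036 = 2.358 mg/L.
DO = 8.27 − 2.358 = 5.912 mg/L.

DO ≈ 5.91 mg/L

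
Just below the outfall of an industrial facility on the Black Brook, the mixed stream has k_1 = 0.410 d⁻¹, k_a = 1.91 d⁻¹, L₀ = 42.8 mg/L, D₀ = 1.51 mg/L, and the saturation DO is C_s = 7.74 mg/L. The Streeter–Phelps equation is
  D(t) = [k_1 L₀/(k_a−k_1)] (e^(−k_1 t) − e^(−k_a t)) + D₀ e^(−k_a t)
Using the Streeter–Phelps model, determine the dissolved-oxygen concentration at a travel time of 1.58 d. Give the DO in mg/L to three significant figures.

DO ≈ 2.12 mg/L

k_1 L₀/(k_a−k_1) = 0.410×42.8/(1.91−0.410) = 17.55/1.500 = 11.70 mg/L.
e^(−k_1 t) = e^(−0.410×1.580) = 0.5232; e^(−k_a t) = e^(−1.91×1.580) = 0.04891.
D = 11.70 × (0.5232 − 0.04891) + 1.51 × 0.04891 = 5.549 + 0.07385 = 5.622 mg/L.
DO = C_s − D = 7.74 − 5.622 = 2.118 mg/L.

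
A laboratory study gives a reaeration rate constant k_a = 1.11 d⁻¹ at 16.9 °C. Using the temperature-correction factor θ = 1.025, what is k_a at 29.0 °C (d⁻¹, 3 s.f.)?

k_a ≈ 1.50 d⁻¹

k_a(T₂) = k_a(T₁) · θ^(T₂−T₁) = 1.11 × 1.025^(29.0−16.9)
= 1.11 × 1.025^12.1 = 1.11 × 1.348 = 1.497 d⁻¹.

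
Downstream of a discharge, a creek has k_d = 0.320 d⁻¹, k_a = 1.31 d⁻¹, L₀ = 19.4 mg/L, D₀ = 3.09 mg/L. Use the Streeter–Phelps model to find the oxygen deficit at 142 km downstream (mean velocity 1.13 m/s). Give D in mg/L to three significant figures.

Travel time t = x/v = 142 km / (1.13 m/s) = 142000 m / 1.13 m/s = 125700 s = 1.454 d.
k_d L₀/(k_a−k_d) = 0.320×19.4/(1.31−0.320) = 6.208/0.9900 = 6.271 mg/L.
e^(−k_d t) = e^(−0.320×1.454) = 0.6279; e^(−k_a t) = e^(−1.31×1.454) = 0.1488.
D = 6.271 × (0.6279 − 0.1488) + 3.09 × 0.1488 = 3.004 + 0.4597 = 3.464 mg/L.

D ≈ 3.46 mg/L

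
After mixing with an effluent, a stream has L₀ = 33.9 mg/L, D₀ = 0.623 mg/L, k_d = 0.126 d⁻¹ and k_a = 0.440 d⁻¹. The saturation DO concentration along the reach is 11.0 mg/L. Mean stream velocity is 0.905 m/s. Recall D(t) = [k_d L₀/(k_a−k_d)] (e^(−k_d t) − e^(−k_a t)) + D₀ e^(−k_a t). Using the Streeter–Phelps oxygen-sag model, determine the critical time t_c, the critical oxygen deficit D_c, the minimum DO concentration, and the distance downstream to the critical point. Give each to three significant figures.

t_c ≈ 3.83 d; D_c ≈ 5.99 mg/L; min DO ≈ 5.01 mg/L; x_c ≈ 300 km

At the critical point dD/dt = 0, so k_d L₀ e^(−k_d t) = k_a D. Substituting D(t) from the Streeter–Phelps equation and solving for t gives
t_c = ln[(k_a/k_d)(1 − D₀(k_a−k_d)/(k_d L₀))] / (k_a−k_d).
Here k_a−k_d = 0.3140 d⁻¹ and 1 − D₀(k_a−k_d)/(k_d L₀) = 1 − 0.623×0.3140/(0.126×33.9) = 0.9542, so
t_c = ln(3.492 × 0.9542) / 0.3140 = 1.204 / 0.3140 = 3.833 d.
D_c = (k_d/k_a) L₀ e^(−k_d t_c) = (0.126/0.440) × 33.9 × e^(−0.126×3.833) = 0.2864 × 33.9 × 0.6169 = 5.989 mg/L.
Minimum DO = C_s − D_c = 11.0 − 5.989 = 5.011 mg/L.
x_c = v t_c = 0.905 m/s × 3.833 d × 86400 s/d = 299700 m ≈ 300 km.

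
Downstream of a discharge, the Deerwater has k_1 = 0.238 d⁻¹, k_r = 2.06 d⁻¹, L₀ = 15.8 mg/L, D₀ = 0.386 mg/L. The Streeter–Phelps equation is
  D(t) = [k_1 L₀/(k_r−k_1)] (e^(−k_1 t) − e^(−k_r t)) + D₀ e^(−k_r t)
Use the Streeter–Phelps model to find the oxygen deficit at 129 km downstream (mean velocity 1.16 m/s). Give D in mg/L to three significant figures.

Travel time t = x/v = 129 km / (1.16 m/s) = 129000 m / 1.16 m/s = 111200 s = 1.287 d.
k_1 L₀/(k_r−k_1) = 0.238×15.8/(2.06−0.238) = 3.760/1.822 = 2.064 mg/L.
e^(−k_1 t) = e^(−0.238×1.287) = 0.7361; e^(−k_r t) = e^(−2.06×1.287) = 0.07055.
D = 2.064 × (0.7361 − 0.07055) + 0.386 × 0.07055 = 1.374 + 0.02723 = 1.401 mg/L.

D ≈ 1.40 mg/L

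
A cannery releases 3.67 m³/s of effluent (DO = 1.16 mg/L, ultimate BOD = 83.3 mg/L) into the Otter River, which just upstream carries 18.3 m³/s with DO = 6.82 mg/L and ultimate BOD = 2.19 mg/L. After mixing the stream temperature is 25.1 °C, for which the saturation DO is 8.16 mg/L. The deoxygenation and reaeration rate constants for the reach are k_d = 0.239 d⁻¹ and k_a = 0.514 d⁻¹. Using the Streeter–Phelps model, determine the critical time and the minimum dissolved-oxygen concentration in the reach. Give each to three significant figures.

Mixed DO = (18.3×6.82 + 3.67×1.16)/(18.3+3.67) = 129.1/21.97 = 5.875 mg/L.
Mixed L₀ = (18.3×2.19 + 3.67×83.3)/(21.97) = 345.8/21.97 = 15.74 mg/L.
Initial deficit D₀ = C_s − DO₀ = 8.16 − 5.875 = 2.285 mg/L.
t_c = (1/0.2750) ln[(0.514/0.239)(1 − 2.285×0.2750/(0.239×15.74))] = 3.636 × ln(1.791) = 2.120 d.
D_c = (0.239/0.514) × 15.74 × e^(−0.239×2.120) = 0.4650 × 15.74 × 0.6025 = 4.410 mg/L.
Minimum DO = 8.16 − 4.410 = 3.750 mg/L.

t_c ≈ 2.12 d; minimum DO ≈ 3.75 mg/L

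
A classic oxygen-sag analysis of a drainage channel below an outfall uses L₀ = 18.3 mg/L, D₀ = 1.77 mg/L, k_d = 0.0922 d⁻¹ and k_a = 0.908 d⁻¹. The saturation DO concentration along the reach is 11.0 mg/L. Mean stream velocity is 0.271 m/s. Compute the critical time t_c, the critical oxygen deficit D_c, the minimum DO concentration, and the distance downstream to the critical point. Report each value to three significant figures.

t_c ≈ 0.430 d; D_c ≈ 1.79 mg/L; min DO ≈ 9.21 mg/L; x_c ≈ 10.1 km

t_c = [1/(k_a−k_d)] ln[(k_a/k_d)(1 − D₀(k_a−k_d)/(k_d L₀))]
= [1/(0.908−0.0922)] ln[(0.908/0.0922)(1 − 1.77×0.8158/(0.0922×18.3))]
= (1/0.8158) ln[9.848 × 0.1442] = 1.226 × ln(1.420) = 1.226 × 0.3507 = 0.4299 d.
L(t_c) = L₀ e^(−k_d t_c) = 18.3 × 0.9611 = 17.59 mg/L, and at the critical point k_a D_c = k_d L, so D_c = (0.0922/0.908) × 17.59 = 1.786 mg/L.
Minimum DO = C_s − D_c = 11.0 − 1.786 = 9.214 mg/L.
x_c = v t_c = 0.271 m/s × 0.4299 d × 86400 s/d = 10070 m ≈ 10.1 km.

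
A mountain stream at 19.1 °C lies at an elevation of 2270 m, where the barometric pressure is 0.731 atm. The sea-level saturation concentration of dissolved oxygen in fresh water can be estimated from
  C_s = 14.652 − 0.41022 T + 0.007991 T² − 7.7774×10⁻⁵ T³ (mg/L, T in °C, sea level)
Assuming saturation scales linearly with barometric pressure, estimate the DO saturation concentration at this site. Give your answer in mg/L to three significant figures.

C_s ≈ 6.72 mg/L

At sea level: C_s = 14.652 − 0.41022×19.1 + 0.007991×19.1² − 7.7774×10⁻⁵×19.1³ = 9.190 mg/L.
Pressure correction: C_s' = 9.190 × 0.731 = 6.718 mg/L.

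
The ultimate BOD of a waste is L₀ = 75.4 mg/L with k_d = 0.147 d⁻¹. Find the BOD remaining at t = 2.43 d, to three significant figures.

L ≈ 52.8 mg/L

L_t = L₀ e^(−k_d t) = 75.4 × e^(−0.147×2.43) = 75.4 × 0.6996 = 52.75 mg/L.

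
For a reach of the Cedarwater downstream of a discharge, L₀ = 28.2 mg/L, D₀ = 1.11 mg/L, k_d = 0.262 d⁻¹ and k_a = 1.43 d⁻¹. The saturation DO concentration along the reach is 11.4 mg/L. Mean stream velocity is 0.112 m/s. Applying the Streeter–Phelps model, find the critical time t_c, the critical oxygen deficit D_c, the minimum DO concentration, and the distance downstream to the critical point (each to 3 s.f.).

t_c ≈ 1.29 d; D_c ≈ 3.69 mg/L; min DO ≈ 7.71 mg/L; x_c ≈ 12.5 km

At the critical point dD/dt = 0, so k_d L₀ e^(−k_d t) = k_a D. Substituting D(t) from the Streeter–Phelps equation and solving for t gives
t_c = ln[(k_a/k_d)(1 − D₀(k_a−k_d)/(k_d L₀))] / (k_a−k_d).
Here k_a−k_d = 1.168 d⁻¹ and 1 − D₀(k_a−k_d)/(k_d L₀) = 1 − 1.11×1.168/(0.262×28.2) = 0.8245, so
t_c = ln(5.458 × 0.8245) / 1.168 = 1.504 / 1.168 = 1.288 d.
L(t_c) = L₀ e^(−k_d t_c) = 28.2 × 0.7136 = 20.12 mg/L, and at the critical point k_a D_c = k_d L, so D_c = (0.262/1.43) × 20.12 = 3.687 mg/L.
Minimum DO = C_s − D_c = 11.4 − 3.687 = 7.713 mg/L.
x_c = v t_c = 0.112 m/s × 1.288 d × 86400 s/d = 12460 m ≈ 12.5 km.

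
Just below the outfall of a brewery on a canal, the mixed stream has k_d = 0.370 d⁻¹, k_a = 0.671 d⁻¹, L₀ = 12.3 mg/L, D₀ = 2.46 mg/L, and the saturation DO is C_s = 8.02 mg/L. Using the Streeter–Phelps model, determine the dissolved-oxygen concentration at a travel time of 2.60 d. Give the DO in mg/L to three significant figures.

k_d L₀/(k_a−k_d) = 0.370×12.3/(0.671−0.370) = 4.551/0.3010 = 15.12 mg/L.
e^(−k_d t) = e^(−0.370×2.600) = 0.3821; e^(−k_a t) = e^(−0.671×2.600) = 0.1747.
D = 15.12 × (0.3821 − 0.1747) + 2.46 × 0.1747 = 3.136 + 0.4298 = 3.566 mg/L.
DO = C_s − D = 8.02 − 3.566 = 4.454 mg/L.

DO ≈ 4.45 mg/L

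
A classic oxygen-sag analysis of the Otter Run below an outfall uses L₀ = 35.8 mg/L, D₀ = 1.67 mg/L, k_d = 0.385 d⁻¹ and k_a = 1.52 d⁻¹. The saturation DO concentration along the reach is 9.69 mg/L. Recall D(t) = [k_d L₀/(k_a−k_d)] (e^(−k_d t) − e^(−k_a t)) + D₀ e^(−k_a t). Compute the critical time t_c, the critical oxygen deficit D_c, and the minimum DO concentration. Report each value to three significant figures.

t_c ≈ 1.08 d; D_c ≈ 5.98 mg/L; min DO ≈ 3.71 mg/L

At the critical point dD/dt = 0, so k_d L₀ e^(−k_d t) = k_a D. Substituting D(t) from the Streeter–Phelps equation and solving for t gives
t_c = ln[(k_a/k_d)(1 − D₀(k_a−k_d)/(k_d L₀))] / (k_a−k_d).
Here k_a−k_d = 1.135 d⁻¹ and 1 − D₀(k_a−k_d)/(k_d L₀) = 1 − 1.67×1.135/(0.385×35.8) = 0.8625, so
t_c = ln(3.948 × 0.8625) / 1.135 = 1.225 / 1.135 = 1.080 d.
D_c = (k_d/k_a) L₀ e^(−k_d t_c) = (0.385/1.52) × 35.8 × e^(−0.385×1.080) = 0.2533 × 35.8 × 0.6599 = 5.984 mg/L.
Minimum DO = C_s − D_c = 9.69 − 5.984 = 3.706 mg/L.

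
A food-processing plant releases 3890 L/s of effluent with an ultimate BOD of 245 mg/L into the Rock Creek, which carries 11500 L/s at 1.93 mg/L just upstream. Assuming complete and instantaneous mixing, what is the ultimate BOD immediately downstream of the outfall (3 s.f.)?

63.4 mg/L

Flow-weighted mixing: C = (Q_r C_r + Q_w C_w)/(Q_r + Q_w)
= (11500×1.93 + 3890×245)/(11500 + 3890) = 975200/15390 = 63.37 mg/L.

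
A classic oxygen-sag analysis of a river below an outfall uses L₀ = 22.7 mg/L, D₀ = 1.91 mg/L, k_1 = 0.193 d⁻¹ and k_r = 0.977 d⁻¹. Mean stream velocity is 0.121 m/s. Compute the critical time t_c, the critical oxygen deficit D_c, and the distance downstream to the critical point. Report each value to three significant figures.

t_c ≈ 1.54 d; D_c ≈ 3.33 mg/L; x_c ≈ 16.0 km

At the critical point dD/dt = 0, so k_1 L₀ e^(−k_1 t) = k_r D. Substituting D(t) from the Streeter–Phelps equation and solving for t gives
t_c = ln[(k_r/k_1)(1 − D₀(k_r−k_1)/(k_1 L₀))] / (k_r−k_1).
Here k_r−k_1 = 0.7840 d⁻¹ and 1 − D₀(k_r−k_1)/(k_1 L₀) = 1 − 1.91×0.7840/(0.193×22.7) = 0.6582, so
t_c = ln(5.062 × 0.6582) / 0.7840 = 1.204 / 0.7840 = 1.535 d.
D_c = (k_1/k_r) L₀ e^(−k_1 t_c) = (0.193/0.977) × 22.7 × e^(−0.193×1.535) = 0.1975 × 22.7 × 0.7436 = 3.334 mg/L.
x_c = v t_c = 0.121 m/s × 1.535 d × 86400 s/d = 16050 m ≈ 16.0 km.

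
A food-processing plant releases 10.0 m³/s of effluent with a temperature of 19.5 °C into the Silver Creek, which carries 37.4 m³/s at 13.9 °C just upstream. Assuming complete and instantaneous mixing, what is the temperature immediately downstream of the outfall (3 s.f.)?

Flow-weighted mixing: C = (Q_r C_r + Q_w C_w)/(Q_r + Q_w)
= (37.4×13.9 + 10.0×19.5)/(37.4 + 10.0) = 714.9/47.40 = 15.08 °C.

15.1 °C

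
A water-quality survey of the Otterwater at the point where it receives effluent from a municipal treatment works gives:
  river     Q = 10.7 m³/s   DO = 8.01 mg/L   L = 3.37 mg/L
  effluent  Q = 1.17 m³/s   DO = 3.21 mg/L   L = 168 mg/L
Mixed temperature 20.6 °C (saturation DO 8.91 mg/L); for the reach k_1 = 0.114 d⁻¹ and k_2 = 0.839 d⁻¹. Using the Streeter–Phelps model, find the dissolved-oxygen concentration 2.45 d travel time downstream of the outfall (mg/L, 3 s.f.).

Mixed DO = (10.7×8.01 + 1.17×3.21)/(10.7+1.17) = 89.46/11.87 = 7.537 mg/L.
Mixed L₀ = (10.7×3.37 + 1.17×168)/(11.87) = 232.6/11.87 = 19.60 mg/L.
Initial deficit D₀ = C_s − DO₀ = 8.91 − 7.537 = 1.373 mg/L.
D(2.45) = [0.114×19.60/(0.839−0.114)](e^(−0.114×2.45) − e^(−0.839×2.45)) + 1.373 e^(−0.839×2.45)
= 3.081 × (0.7563 − 0.1280) + 1.373 × 0.1280 = 2.112 mg/L.
DO = 8.91 − 2.112 = 6.798 mg/L.

DO ≈ 6.80 mg/L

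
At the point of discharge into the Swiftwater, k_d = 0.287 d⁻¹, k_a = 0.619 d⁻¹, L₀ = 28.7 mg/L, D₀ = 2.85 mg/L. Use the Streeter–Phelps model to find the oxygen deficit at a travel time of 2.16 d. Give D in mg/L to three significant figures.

D ≈ 7.58 mg/L

k_d L₀/(k_a−k_d) = 0.287×28.7/(0.619−0.287) = 8.237/0.3320 = 24.81 mg/L.
e^(−k_d t) = e^(−0.287×2.160) = 0.5380; e^(−k_a t) = e^(−0.619×2.160) = 0.2626.
D = 24.81 × (0.5380 − 0.2626) + 2.85 × 0.2626 = 6.832 + 0.7485 = 7.580 mg/L.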